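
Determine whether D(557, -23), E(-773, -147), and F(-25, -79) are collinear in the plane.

DE = (-1330, -124), DF = (-582, -56).
If collinear, DF would be a scalar multiple of DE. But (-1330)·(-56) ≠ (-124)·(-582) (difference 2312), so they are not parallel; the points are not collinear.

No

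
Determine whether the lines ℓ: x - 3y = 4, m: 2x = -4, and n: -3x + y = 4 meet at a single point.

Yes

Intersecting ℓ and m: solving the 2×2 system gives (x, y) = (-2, -2).
Substitute into n: (-3)(-2) + (1)(-2) = 4.
This equals 4, so (-2, -2) lies on all three lines and they are concurrent.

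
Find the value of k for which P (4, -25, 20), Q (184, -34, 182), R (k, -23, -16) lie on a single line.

-36

Collinearity requires PQ × PR = 0; each component is linear in k.
The y-component gives (162)k + (5832) = 0, so k = -36.
The remaining components then also vanish.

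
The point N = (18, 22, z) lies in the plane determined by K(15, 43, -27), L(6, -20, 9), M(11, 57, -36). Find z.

-14

A normal to the plane is n = KL × KM = (63, -225, -378).
N lies in the plane iff n · KN = 0.
This gives (-378)z + (-5292) = 0, so z = -14.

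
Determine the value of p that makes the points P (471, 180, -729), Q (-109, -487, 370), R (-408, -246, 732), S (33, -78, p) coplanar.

15

Coplanarity ⇔ det[PQ; PR; PS] = 0.
Expanding, this is linear in p: (-339213)p + (5088195) = 0.
So p = 15.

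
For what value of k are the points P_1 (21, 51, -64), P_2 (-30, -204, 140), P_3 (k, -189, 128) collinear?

Direction P_1P_2 = (-51, -255, 204). From the y-coordinate of P_3, the parameter along the line is τ = (-189 − 51)/(-255) = 16/17.
Then k = 21 + 16/17·(-51) = -27.

-27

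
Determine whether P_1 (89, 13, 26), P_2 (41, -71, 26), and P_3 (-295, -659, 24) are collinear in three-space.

No

P_1P_2 = (-48, -84, 0), P_1P_3 = (-384, -672, -2).
P_1P_2 × P_1P_3 = (168, -96, 0).
The cross product is nonzero, so the points do not lie on one line.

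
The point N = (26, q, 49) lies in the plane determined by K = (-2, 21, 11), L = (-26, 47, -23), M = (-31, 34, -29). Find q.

19

Coplanarity requires KL · (KM × KN) = 0.
KL = (-24, 26, -34), KM = (-29, 13, -40); the triple product is linear in q with coefficient 26 and constant term -494.
Setting it to zero: q = 19.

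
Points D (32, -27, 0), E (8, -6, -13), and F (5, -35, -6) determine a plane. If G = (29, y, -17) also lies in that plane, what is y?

Coplanarity requires DE · (DF × DG) = 0.
DE = (-24, 21, -13), DF = (-27, -8, -6); the triple product is linear in y with coefficient 207 and constant term -6624.
Setting it to zero: y = 32.

32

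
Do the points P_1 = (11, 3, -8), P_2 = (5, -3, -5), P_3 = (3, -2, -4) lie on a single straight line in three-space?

P_1P_2 = (-6, -6, 3), P_1P_3 = (-8, -5, 4).
P_1P_2 × P_1P_3 = (-9, 0, -18).
The cross product is nonzero, so the points do not lie on one line.

No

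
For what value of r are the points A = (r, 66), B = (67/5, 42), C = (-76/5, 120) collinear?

Collinearity: (A − B) must be parallel to (C − B) = (-143/5, 78).
Cross-multiplying the components: (r − 67/5)·(78) = (24)·(-143/5).
Solving gives r = 23/5.

23/5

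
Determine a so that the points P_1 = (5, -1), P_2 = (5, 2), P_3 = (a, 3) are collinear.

Collinearity: (P_3 − P_1) must be parallel to (P_2 − P_1) = (0, 3).
Cross-multiplying the components: (a − 5)·(3) = (4)·(0).
Solving gives a = 5.

5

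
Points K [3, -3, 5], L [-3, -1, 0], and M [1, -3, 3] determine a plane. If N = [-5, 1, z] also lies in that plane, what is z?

Coplanarity requires KL · (KM × KN) = 0.
KL = (-6, 2, -5), KM = (-2, 0, -2); the triple product is linear in z with coefficient 4 and constant term 4.
Setting it to zero: z = -1.

-1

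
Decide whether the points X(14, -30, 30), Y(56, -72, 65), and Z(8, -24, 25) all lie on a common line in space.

Yes

XY = (42, -42, 35), XZ = (-6, 6, -5).
Each component of XZ is -1/7 times the corresponding component of XY, so XZ = -1/7·XY and the points are collinear.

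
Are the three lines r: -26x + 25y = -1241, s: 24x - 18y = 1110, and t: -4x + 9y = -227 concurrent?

Yes

Lines aᵢx + bᵢy = cᵢ with pairwise distinct directions are concurrent exactly when det[aᵢ bᵢ cᵢ] = 0.
Here the determinant is 0.
It vanishes, so the lines are concurrent at (41, -7).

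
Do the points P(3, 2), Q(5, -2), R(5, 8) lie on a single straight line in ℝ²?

No

PQ = (2, -4), PR = (2, 6).
det[PQ; PR] = (2)(6) − (-4)(2) = 20.
The determinant is nonzero, so they are not collinear.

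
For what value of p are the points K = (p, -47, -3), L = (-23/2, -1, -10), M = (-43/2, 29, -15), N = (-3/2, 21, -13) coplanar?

Coplanarity ⇔ det[KL; KM; KN] = 0.
Expanding, this is linear in p: (-20)p + (-270) = 0.
So p = -27/2.

-27/2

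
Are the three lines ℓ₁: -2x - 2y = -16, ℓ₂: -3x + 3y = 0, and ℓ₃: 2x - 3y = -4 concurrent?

Yes

The three lines meet at one point iff the augmented coefficient matrix [aᵢ bᵢ cᵢ] has rank < 3, i.e. its determinant vanishes.
Here the determinant is 0.
It vanishes, so the lines are concurrent at (4, 4).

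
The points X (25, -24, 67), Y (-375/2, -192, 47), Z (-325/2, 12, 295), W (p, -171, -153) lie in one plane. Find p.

Normal to plane XYZ: n = (-37584, 52200, -39150); plane equation n·P = -4815450.
Requiring n·W = -4815450: (-37584)p + (-2936250) = -4815450.
So p = 50.

50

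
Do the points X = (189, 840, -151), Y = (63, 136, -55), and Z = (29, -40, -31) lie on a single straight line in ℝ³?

No

XY = (-126, -704, 96), XZ = (-160, -880, 120).
Comparing components 3 and 1: (96)(-160) − (-126)(120) = -240 ≠ 0, so XY and XZ are not parallel and the points are not collinear.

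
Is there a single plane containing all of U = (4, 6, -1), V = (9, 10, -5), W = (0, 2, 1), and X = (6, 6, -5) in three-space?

Yes

The four points are coplanar iff the 3×3 determinant with rows UV, UW, UX is zero.
Rows: (5, 4, -4), (-4, -4, 2), (2, 0, -4).
Expanding along the first row: (5)(16) − (4)(12) + (-4)(8) = 0.
Zero determinant ⇒ coplanar.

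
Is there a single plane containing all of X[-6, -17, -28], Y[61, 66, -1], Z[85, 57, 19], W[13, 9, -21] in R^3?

Yes

With X as base: XY = (67, 83, 27), XZ = (91, 74, 47), XW = (19, 26, 7).
XZ × XW = (-704, 256, 960).
XY · (XZ × XW) = 0.
The scalar triple product vanishes, so the four points are coplanar.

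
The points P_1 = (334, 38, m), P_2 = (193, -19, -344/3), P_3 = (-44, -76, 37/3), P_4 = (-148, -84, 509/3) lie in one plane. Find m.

The points are coplanar iff P_1P_2 · (P_1P_3 × P_1P_4) = 0.
Expanding, this is linear in m: (4032)m + (211008) = 0.
So m = -157/3.

-157/3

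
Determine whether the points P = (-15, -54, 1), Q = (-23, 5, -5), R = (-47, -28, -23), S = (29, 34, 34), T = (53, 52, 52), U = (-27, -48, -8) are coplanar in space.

Yes

The plane through P, Q, R has normal n = PQ × PR = (-1260, 0, 1680) and equation n·X = 20580.
Checking the remaining points: n·S = 20580, n·T = 20580, n·U = 20580.
All equal 20580, so all 6 points lie in one plane.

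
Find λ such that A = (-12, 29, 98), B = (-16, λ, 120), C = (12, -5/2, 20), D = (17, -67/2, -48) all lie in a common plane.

77/2

Normal to plane ACD: n = (-276, 1242, -1173/2); plane equation n·P = -18147.
Requiring n·B = -18147: (1242)λ + (-65964) = -18147.
So λ = 77/2.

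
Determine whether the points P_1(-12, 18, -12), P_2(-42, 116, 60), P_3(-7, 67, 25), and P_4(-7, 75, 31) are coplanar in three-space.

The four points are coplanar iff the 3×3 determinant with rows P_1P_2, P_1P_3, P_1P_4 is zero.
Rows: (-30, 98, 72), (5, 49, 37), (5, 57, 43).
Expanding along the first row: (-30)(-2) − (98)(30) + (72)(40) = 0.
Zero determinant ⇒ coplanar.

Yes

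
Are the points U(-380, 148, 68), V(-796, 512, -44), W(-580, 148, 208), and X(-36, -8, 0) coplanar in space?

Yes

With U as base: UV = (-416, 364, -112), UW = (-200, 0, 140), UX = (344, -156, -68).
UW × UX = (21840, 34560, 31200).
UV · (UW × UX) = 0.
The scalar triple product vanishes, so the four points are coplanar.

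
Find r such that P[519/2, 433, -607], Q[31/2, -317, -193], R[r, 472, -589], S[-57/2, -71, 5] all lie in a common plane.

515/2

The points are coplanar iff PQ · (PR × PS) = 0.
Expanding, this is linear in r: (250344)r + (-64463580) = 0.
So r = 515/2.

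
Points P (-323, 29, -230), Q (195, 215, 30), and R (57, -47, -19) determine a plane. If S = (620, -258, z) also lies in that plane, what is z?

Coplanarity requires PQ · (PR × PS) = 0.
PQ = (518, 186, 260), PR = (380, -76, 211); the triple product is linear in z with coefficient -110048 and constant term 33344544.
Setting it to zero: z = 303.

303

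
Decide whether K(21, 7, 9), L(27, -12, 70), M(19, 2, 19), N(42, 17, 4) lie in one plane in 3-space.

No

A normal to the plane through K, L, M is n = KL × KM = (115, -182, -68).
The plane has equation n·P = 529. For N: n·N = 1464.
1464 ≠ 529, so N is off the plane.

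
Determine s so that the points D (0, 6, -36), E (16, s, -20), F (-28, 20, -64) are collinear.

Direction DF = (-28, 14, -28). From the x-coordinate of E, the parameter along the line is τ = (16 − 0)/(-28) = -4/7.
Then s = 6 + (-4/7)·(14) = -2.

-2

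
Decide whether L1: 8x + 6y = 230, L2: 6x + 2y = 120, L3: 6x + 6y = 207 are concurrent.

Intersecting L1 and L2: solving the 2×2 system gives (x, y) = (13, 21).
Substitute into L3: (6)(13) + (6)(21) = 204.
But L3 requires 207 ≠ 204, so the three lines have no common point.

No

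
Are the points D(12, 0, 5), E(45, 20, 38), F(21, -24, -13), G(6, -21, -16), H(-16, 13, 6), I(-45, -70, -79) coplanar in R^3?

The plane through D, E, F has normal n = DE × DF = (432, 891, -972) and equation n·P = 324.
Checking the remaining points: n·G = -567, n·H = -1161, n·I = -5022.
Since n·G = -567 ≠ 324, G is off the plane and the points are not all coplanar.

No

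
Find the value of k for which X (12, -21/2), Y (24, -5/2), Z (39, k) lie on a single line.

15/2

Collinearity: (Z − X) must be parallel to (Y − X) = (12, 8).
Cross-multiplying the components: (k − (-21/2))·(12) = (27)·(8).
Solving gives k = 15/2.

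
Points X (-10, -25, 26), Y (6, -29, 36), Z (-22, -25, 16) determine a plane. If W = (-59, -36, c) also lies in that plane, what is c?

-24

A normal to the plane is n = XY × XZ = (40, 40, -48).
W lies in the plane iff n · XW = 0.
This gives (-48)c + (-1152) = 0, so c = -24.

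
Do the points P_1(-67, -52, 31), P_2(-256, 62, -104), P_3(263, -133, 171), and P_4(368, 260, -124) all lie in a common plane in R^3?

Yes

The four points are coplanar iff the 3×3 determinant with rows P_1P_2, P_1P_3, P_1P_4 is zero.
Rows: (-189, 114, -135), (330, -81, 140), (435, 312, -155).
Expanding along the first row: (-189)(-31125) − (114)(-112050) + (-135)(138195) = 0.
Zero determinant ⇒ coplanar.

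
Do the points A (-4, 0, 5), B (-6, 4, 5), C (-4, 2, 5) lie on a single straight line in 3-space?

AB = (-2, 4, 0), AC = (0, 2, 0).
Comparing components 1 and 2: (-2)(2) − (4)(0) = -4 ≠ 0, so AB and AC are not parallel and the points are not collinear.

No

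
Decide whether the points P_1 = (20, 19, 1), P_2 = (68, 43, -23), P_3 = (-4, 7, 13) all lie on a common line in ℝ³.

Yes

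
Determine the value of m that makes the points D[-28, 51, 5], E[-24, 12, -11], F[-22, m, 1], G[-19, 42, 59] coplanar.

The points are coplanar iff DE · (DF × DG) = 0.
Expanding, this is linear in m: (360)m + (-3600) = 0.
So m = 10.

10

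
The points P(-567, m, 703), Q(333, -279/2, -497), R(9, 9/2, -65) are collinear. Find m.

521/2

Direction QR = (-324, 144, 432). From the x-coordinate of P, the parameter along the line is τ = (-567 − 333)/(-324) = 25/9.
Then m = (-279/2) + 25/9·(144) = 521/2.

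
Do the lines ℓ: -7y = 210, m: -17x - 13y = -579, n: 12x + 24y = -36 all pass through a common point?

Intersecting ℓ and m: solving the 2×2 system gives (x, y) = (57, -30).
Substitute into n: (12)(57) + (24)(-30) = -36.
This equals -36, so (57, -30) lies on all three lines and they are concurrent.

Yes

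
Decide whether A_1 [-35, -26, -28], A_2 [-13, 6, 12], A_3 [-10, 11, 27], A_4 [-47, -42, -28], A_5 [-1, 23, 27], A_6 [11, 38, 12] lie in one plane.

The plane through A_1, A_2, A_3 has normal n = A_1A_2 × A_1A_3 = (280, -210, 14) and equation n·P = -4732.
Checking the remaining points: n·A_4 = -4732, n·A_5 = -4732, n·A_6 = -4732.
All equal -4732, so all 6 points lie in one plane.

Yes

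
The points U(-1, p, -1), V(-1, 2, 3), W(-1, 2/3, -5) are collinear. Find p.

4/3

Direction VW = (0, -4/3, -8). From the z-coordinate of U, the parameter along the line is τ = (-1 − 3)/(-8) = 1/2.
Then p = 2 + 1/2·(-4/3) = 4/3.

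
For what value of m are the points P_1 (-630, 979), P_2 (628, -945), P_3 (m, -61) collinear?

Collinearity: (P_3 − P_1) must be parallel to (P_2 − P_1) = (1258, -1924).
Cross-multiplying the components: (m − (-630))·(-1924) = (-1040)·(1258).
Solving gives m = 50.

50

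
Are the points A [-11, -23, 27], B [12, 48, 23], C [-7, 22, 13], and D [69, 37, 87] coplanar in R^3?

No

The four points are coplanar iff the 3×3 determinant with rows AB, AC, AD is zero.
Rows: (23, 71, -4), (4, 45, -14), (80, 60, 60).
Expanding along the first row: (23)(3540) − (71)(1360) + (-4)(-3360) = -1700.
Nonzero ⇒ not coplanar.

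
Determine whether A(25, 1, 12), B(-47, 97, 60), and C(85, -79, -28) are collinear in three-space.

Yes

AB = (-72, 96, 48), AC = (60, -80, -40).
Each component of AC is -5/6 times the corresponding component of AB, so AC = -5/6·AB and the points are collinear.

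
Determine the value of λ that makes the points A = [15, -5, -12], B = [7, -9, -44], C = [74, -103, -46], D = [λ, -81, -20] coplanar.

67

The points are coplanar iff AB · (AC × AD) = 0.
Expanding, this is linear in λ: (-3000)λ + (201000) = 0.
So λ = 67.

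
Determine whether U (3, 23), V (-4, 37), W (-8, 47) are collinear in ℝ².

No

UV = (-7, 14), UW = (-11, 24).
det[UV; UW] = (-7)(24) − (14)(-11) = -14.
The determinant is nonzero, so they are not collinear.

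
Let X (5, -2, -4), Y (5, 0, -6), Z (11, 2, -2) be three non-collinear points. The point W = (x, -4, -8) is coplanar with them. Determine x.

The plane through X, Y, Z has equation 12x − 12y − 12z = 132.
Substituting W: (12)x + (144) = 132, so x = -1.

-1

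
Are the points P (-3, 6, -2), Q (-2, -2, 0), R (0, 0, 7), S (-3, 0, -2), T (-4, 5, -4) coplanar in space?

The plane through P, Q, R has normal n = PQ × PR = (-60, -3, 18) and equation n·X = 126.
Checking the remaining points: n·S = 144, n·T = 153.
Since n·S = 144 ≠ 126, S is off the plane and the points are not all coplanar.

No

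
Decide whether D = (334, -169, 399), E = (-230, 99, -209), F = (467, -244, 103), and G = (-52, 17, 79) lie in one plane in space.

With D as base: DE = (-564, 268, -608), DF = (133, -75, -296), DG = (-386, 186, -320).
DF × DG = (79056, 156816, -4212).
DE · (DF × DG) = 0.
The scalar triple product vanishes, so the four points are coplanar.

Yes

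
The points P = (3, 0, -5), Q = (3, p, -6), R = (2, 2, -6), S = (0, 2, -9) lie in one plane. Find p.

-4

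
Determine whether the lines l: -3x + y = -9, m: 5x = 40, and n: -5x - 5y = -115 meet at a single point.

Yes

Intersecting l and m: solving the 2×2 system gives (x, y) = (8, 15).
Substitute into n: (-5)(8) + (-5)(15) = -115.
This equals -115, so (8, 15) lies on all three lines and they are concurrent.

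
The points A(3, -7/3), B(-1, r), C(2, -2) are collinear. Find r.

-1

Collinearity: (B − A) must be parallel to (C − A) = (-1, 1/3).
Cross-multiplying the components: (r − (-7/3))·(-1) = (-4)·(1/3).
Solving gives r = -1.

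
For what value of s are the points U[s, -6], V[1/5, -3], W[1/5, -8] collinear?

1/5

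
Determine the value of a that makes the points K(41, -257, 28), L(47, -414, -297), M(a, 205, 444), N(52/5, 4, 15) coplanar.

16/5

Normal to plane KLN: n = (86866, 10023, -16191/5); plane equation n·P = 4474627/5.
Requiring n·M = 4474627/5: (86866)a + (3084771/5) = 4474627/5.
So a = 16/5.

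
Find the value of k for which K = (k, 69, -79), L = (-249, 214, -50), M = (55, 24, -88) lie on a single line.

Direction LM = (304, -190, -38). From the y-coordinate of K, the parameter along the line is τ = (69 − 214)/(-190) = 29/38.
Then k = (-249) + 29/38·(304) = -17.

-17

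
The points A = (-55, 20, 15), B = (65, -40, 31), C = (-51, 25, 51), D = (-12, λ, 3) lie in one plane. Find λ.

-5

Normal to plane ABC: n = (-2240, -4256, 840); plane equation n·P = 50680.
Requiring n·D = 50680: (-4256)λ + (29400) = 50680.
So λ = -5.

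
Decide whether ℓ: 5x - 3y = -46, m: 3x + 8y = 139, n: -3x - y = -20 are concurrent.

Yes

Lines aᵢx + bᵢy = cᵢ with pairwise distinct directions are concurrent exactly when det[aᵢ bᵢ cᵢ] = 0.
Here the determinant is 0.
It vanishes, so the lines are concurrent at (1, 17).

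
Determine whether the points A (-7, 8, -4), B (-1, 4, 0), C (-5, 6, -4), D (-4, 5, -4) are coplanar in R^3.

Yes

A normal to the plane through A, B, C is n = AB × AC = (8, 8, -4).
The plane has equation n·P = 24. For D: n·D = 24.
Equal, so D lies in the plane and all four are coplanar.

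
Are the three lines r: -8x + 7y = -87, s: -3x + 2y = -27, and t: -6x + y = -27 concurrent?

The three lines meet at one point iff the augmented coefficient matrix [aᵢ bᵢ cᵢ] has rank < 3, i.e. its determinant vanishes.
Here the determinant is 0.
It vanishes, so the lines are concurrent at (3, -9).

Yes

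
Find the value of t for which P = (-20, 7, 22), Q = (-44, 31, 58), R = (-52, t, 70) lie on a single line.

39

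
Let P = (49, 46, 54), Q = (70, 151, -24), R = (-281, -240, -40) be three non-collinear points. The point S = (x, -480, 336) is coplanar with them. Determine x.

A normal to the plane is n = PQ × PR = (-32178, 27714, 28644).
S lies in the plane iff n · PS = 0.
This gives (-32178)x + (-4923234) = 0, so x = -153.

-153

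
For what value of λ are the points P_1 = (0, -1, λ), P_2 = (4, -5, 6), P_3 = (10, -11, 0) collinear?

Direction P_2P_3 = (6, -6, -6). From the x-coordinate of P_1, the parameter along the line is τ = (0 − 4)/6 = -2/3.
Then λ = 6 + (-2/3)·(-6) = 10.

10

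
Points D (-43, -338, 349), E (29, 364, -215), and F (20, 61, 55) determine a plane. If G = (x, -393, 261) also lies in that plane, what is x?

-317/2

Coplanarity requires DE · (DF × DG) = 0.
DE = (72, 702, -564), DF = (63, 399, -294); the triple product is linear in x with coefficient 18648 and constant term 2955708.
Setting it to zero: x = -317/2.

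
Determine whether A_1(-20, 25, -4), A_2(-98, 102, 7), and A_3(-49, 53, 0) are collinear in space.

A_1A_2 = (-78, 77, 11), A_1A_3 = (-29, 28, 4).
A_1A_2 × A_1A_3 = (0, -7, 49).
The cross product is nonzero, so the points do not lie on one line.

No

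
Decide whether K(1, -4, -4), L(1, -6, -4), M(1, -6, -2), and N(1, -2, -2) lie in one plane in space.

A normal to the plane through K, L, M is n = KL × KM = (-4, 0, 0).
The plane has equation n·P = -4. For N: n·N = -4.
Equal, so N lies in the plane and all four are coplanar.

Yes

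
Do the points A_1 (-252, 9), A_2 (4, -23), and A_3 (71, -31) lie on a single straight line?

A_1A_2 = (256, -32), A_1A_3 = (323, -40).
Twice the signed area of △A_1A_2A_3 is (256)(-40) − (-32)(323) = 96.
The area is nonzero, so the three points are not collinear.

No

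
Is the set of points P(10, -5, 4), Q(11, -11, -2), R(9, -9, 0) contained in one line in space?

No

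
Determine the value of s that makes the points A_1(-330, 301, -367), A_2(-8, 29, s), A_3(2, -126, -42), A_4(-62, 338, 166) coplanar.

49

The points are coplanar iff A_1A_2 · (A_1A_3 × A_1A_4) = 0.
Expanding, this is linear in s: (126720)s + (-6209280) = 0.
So s = 49.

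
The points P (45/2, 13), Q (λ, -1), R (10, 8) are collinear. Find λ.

-25/2

Collinearity: (Q − P) must be parallel to (R − P) = (-25/2, -5).
Cross-multiplying the components: (λ − 45/2)·(-5) = (-14)·(-25/2).
Solving gives λ = -25/2.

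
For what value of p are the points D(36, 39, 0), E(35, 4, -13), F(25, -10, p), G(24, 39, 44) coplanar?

17

The points are coplanar iff DE · (DF × DG) = 0.
Expanding, this is linear in p: (420)p + (-7140) = 0.
So p = 17.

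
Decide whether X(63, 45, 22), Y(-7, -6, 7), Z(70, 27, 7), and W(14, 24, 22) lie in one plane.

Yes

A normal to the plane through X, Y, Z is n = XY × XZ = (495, -1155, 1617).
The plane has equation n·P = 14784. For W: n·W = 14784.
Equal, so W lies in the plane and all four are coplanar.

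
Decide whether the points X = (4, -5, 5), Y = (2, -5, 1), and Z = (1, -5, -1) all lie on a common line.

Yes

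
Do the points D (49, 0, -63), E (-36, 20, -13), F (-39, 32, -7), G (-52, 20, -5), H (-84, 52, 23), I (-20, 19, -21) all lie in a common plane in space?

No

The plane through D, E, F has normal n = DE × DF = (-480, 360, -960) and equation n·P = 36960.
Checking the remaining points: n·G = 36960, n·H = 36960, n·I = 36600.
Since n·I = 36600 ≠ 36960, I is off the plane and the points are not all coplanar.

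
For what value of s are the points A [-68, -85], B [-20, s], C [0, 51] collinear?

11

Collinearity: (B − A) must be parallel to (C − A) = (68, 136).
Cross-multiplying the components: (s − (-85))·(68) = (48)·(136).
Solving gives s = 11.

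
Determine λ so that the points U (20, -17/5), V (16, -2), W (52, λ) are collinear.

Collinearity: (W − U) must be parallel to (V − U) = (-4, 7/5).
Cross-multiplying the components: (λ − (-17/5))·(-4) = (32)·(7/5).
Solving gives λ = -73/5.

-73/5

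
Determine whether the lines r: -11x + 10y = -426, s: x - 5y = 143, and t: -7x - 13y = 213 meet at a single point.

No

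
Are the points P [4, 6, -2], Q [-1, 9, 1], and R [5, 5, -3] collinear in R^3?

No

PQ = (-5, 3, 3), PR = (1, -1, -1).
PQ × PR = (0, -2, 2).
The cross product is nonzero, so the points do not lie on one line.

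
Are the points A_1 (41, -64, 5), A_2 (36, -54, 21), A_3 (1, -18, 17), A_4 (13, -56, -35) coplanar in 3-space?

No

With A_1 as base: A_1A_2 = (-5, 10, 16), A_1A_3 = (-40, 46, 12), A_1A_4 = (-28, 8, -40).
A_1A_3 × A_1A_4 = (-1936, -1936, 968).
A_1A_2 · (A_1A_3 × A_1A_4) = 5808.
Since 5808 ≠ 0, the four points are not coplanar.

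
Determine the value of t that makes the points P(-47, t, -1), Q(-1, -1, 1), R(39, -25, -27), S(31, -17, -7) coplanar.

The points are coplanar iff PQ · (PR × PS) = 0.
Expanding, this is linear in t: (576)t + (-10944) = 0.
So t = 19.

19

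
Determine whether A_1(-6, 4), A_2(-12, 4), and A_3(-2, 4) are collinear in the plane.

A_1A_2 = (-6, 0), A_1A_3 = (4, 0).
Twice the signed area of △A_1A_2A_3 is (-6)(0) − (0)(4) = 0.
The triangle is degenerate (zero area), so the points are collinear.

Yes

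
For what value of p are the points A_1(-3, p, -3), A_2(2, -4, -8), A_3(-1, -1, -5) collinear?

1

Direction A_2A_3 = (-3, 3, 3). From the x-coordinate of A_1, the parameter along the line is τ = (-3 − 2)/(-3) = 5/3.
Then p = (-4) + 5/3·(3) = 1.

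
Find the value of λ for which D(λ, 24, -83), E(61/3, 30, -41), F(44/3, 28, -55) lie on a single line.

Collinearity requires DE × DF = 0; each component is linear in λ.
The y-component gives (-14)λ + (140/3) = 0, so λ = 10/3.
The remaining components then also vanish.

10/3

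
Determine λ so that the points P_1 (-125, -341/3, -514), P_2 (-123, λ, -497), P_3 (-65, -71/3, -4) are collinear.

-332/3

Direction P_1P_3 = (60, 90, 510). From the x-coordinate of P_2, the parameter along the line is τ = (-123 − (-125))/60 = 1/30.
Then λ = (-341/3) + 1/30·(90) = -332/3.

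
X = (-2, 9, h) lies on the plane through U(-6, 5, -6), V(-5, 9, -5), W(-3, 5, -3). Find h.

-2

The plane through U, V, W has equation 12x − 12z = 0.
Substituting X: (-12)h + (-24) = 0, so h = -2.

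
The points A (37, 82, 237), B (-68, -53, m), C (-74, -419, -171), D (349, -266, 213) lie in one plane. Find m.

77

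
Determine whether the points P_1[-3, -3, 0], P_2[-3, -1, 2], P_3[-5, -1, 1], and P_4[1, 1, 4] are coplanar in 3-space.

With P_1 as base: P_1P_2 = (0, 2, 2), P_1P_3 = (-2, 2, 1), P_1P_4 = (4, 4, 4).
P_1P_3 × P_1P_4 = (4, 12, -16).
P_1P_2 · (P_1P_3 × P_1P_4) = -8.
Since -8 ≠ 0, the four points are not coplanar.

No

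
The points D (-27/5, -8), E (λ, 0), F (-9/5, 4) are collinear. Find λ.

Collinearity: (E − D) must be parallel to (F − D) = (18/5, 12).
Cross-multiplying the components: (λ − (-27/5))·(12) = (8)·(18/5).
Solving gives λ = -3.

-3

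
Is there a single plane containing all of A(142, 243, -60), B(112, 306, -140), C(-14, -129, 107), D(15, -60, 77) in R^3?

No

With A as base: AB = (-30, 63, -80), AC = (-156, -372, 167), AD = (-127, -303, 137).
AC × AD = (-363, 163, 24).
AB · (AC × AD) = 19239.
Since 19239 ≠ 0, the four points are not coplanar.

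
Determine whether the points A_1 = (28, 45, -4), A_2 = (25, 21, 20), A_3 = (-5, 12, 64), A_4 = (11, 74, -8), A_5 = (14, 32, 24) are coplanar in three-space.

The plane through A_1, A_2, A_3 has normal n = A_1A_2 × A_1A_3 = (-840, -588, -693) and equation n·P = -47208.
Checking the remaining points: n·A_4 = -47208, n·A_5 = -47208.
All equal -47208, so all 5 points lie in one plane.

Yes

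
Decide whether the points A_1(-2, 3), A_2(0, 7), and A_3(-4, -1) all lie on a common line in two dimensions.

Yes

A_1A_2 = (2, 4), A_1A_3 = (-2, -4).
Checking proportionality: A_1A_3 = -1·A_1A_2, so the vectors are parallel and the points are collinear.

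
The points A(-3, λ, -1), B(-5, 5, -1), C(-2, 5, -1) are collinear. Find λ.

5

Collinearity requires AB × AC = 0; each component is linear in λ.
The z-component gives (3)λ + (-15) = 0, so λ = 5.
The remaining components then also vanish.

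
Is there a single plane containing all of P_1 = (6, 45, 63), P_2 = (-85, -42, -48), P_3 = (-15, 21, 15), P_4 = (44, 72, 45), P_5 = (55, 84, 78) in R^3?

The plane through P_1, P_2, P_3 has normal n = P_1P_2 × P_1P_3 = (1512, -2037, 357) and equation n·P = -60102.
Checking the remaining points: n·P_4 = -64071, n·P_5 = -60102.
Since n·P_4 = -64071 ≠ -60102, P_4 is off the plane and the points are not all coplanar.

No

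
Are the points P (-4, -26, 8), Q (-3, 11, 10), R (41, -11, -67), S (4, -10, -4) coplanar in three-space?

A normal to the plane through P, Q, R is n = PQ × PR = (-2805, 165, -1650).
The plane has equation n·X = -6270. For S: n·S = -6270.
Equal, so S lies in the plane and all four are coplanar.

Yes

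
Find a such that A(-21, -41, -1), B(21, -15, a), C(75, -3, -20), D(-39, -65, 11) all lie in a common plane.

Normal to plane ACD: n = (0, -810, -1620); plane equation n·P = 34830.
Requiring n·B = 34830: (-1620)a + (12150) = 34830.
So a = -14.

-14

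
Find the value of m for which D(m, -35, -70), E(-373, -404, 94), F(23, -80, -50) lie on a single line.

78

Collinearity requires DE × DF = 0; each component is linear in m.
The y-component gives (-144)m + (11232) = 0, so m = 78.
The remaining components then also vanish.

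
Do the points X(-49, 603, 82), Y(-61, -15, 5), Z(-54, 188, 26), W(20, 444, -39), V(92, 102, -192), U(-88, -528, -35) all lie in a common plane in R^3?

Yes

The plane through X, Y, Z has normal n = XY × XZ = (2653, -287, 1890) and equation n·P = -148078.
Checking the remaining points: n·W = -148078, n·V = -148078, n·U = -148078.
All equal -148078, so all 6 points lie in one plane.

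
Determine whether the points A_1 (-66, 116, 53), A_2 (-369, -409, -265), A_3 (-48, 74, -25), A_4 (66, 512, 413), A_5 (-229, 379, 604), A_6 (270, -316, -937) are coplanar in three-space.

The plane through A_1, A_2, A_3 has normal n = A_1A_2 × A_1A_3 = (27594, -29358, 22176) and equation n·P = -4051404.
Checking the remaining points: n·A_4 = -4051404, n·A_5 = -4051404, n·A_6 = -4051404.
All equal -4051404, so all 6 points lie in one plane.

Yes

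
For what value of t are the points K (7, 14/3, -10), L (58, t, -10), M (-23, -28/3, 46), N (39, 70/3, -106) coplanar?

Normal to plane KMN: n = (896/3, -1088, -112); plane equation n·P = -5600/3.
Requiring n·L = -5600/3: (-1088)t + (55328/3) = -5600/3.
So t = 56/3.

56/3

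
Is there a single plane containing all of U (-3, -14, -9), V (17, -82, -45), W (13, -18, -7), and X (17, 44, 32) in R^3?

Yes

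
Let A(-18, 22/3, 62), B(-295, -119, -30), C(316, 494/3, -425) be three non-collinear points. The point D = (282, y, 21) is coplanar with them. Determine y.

The plane through A, B, C has equation 75999x − 165627y − 1386z = -2668512.
Substituting D: (-165627)y + (21402612) = -2668512, so y = 436/3.

436/3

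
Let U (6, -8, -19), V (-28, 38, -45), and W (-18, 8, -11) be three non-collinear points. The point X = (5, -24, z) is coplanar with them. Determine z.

8

Coplanarity requires UV · (UW × UX) = 0.
UV = (-34, 46, -26), UW = (-24, 16, 8); the triple product is linear in z with coefficient 560 and constant term -4480.
Setting it to zero: z = 8.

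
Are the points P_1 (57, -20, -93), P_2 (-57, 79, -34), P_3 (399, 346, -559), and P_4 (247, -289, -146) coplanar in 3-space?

Yes

With P_1 as base: P_1P_2 = (-114, 99, 59), P_1P_3 = (342, 366, -466), P_1P_4 = (190, -269, -53).
P_1P_3 × P_1P_4 = (-144752, -70414, -161538).
P_1P_2 · (P_1P_3 × P_1P_4) = 0.
The scalar triple product vanishes, so the four points are coplanar.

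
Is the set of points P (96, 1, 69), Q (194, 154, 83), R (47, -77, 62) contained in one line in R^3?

No

PQ = (98, 153, 14), PR = (-49, -78, -7).
Comparing components 2 and 3: (153)(-7) − (14)(-78) = 21 ≠ 0, so PQ and PR are not parallel and the points are not collinear.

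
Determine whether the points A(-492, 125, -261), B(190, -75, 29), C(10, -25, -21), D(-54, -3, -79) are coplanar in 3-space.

With A as base: AB = (682, -200, 290), AC = (502, -150, 240), AD = (438, -128, 182).
AC × AD = (3420, 13756, 1444).
AB · (AC × AD) = 0.
The scalar triple product vanishes, so the four points are coplanar.

Yes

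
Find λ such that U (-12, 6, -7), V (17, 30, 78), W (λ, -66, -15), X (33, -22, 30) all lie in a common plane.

The points are coplanar iff UV · (UW × UX) = 0.
Expanding, this is linear in λ: (-3268)λ + (143792) = 0.
So λ = 44.

44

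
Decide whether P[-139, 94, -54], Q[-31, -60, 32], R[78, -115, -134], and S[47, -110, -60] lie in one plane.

A normal to the plane through P, Q, R is n = PQ × PR = (30294, 27302, 10846).
The plane has equation n·X = -2230162. For S: n·S = -2230162.
Equal, so S lies in the plane and all four are coplanar.

Yes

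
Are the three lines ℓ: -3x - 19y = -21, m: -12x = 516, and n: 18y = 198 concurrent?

No

The three lines meet at one point iff the augmented coefficient matrix [aᵢ bᵢ cᵢ] has rank < 3, i.e. its determinant vanishes.
Here the determinant is -12744.
Nonzero, so no common point exists.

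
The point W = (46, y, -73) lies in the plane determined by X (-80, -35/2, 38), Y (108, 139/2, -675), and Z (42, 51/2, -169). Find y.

43/2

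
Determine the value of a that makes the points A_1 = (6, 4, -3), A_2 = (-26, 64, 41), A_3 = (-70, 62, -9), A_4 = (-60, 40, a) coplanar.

-27

Normal to plane A_1A_2A_3: n = (-2912, -3536, 2704); plane equation n·P = -39728.
Requiring n·A_4 = -39728: (2704)a + (33280) = -39728.
So a = -27.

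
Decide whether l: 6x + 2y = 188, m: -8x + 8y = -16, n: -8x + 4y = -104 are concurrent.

Lines aᵢx + bᵢy = cᵢ with pairwise distinct directions are concurrent exactly when det[aᵢ bᵢ cᵢ] = 0.
Here the determinant is 0.
It vanishes, so the lines are concurrent at (24, 22).

Yes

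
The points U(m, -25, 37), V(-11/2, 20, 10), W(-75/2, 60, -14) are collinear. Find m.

Collinearity requires UV × UW = 0; each component is linear in m.
The y-component gives (-24)m + (732) = 0, so m = 61/2.
The remaining components then also vanish.

61/2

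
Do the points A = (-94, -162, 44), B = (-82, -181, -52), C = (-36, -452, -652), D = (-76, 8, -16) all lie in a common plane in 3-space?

The four points are coplanar iff the 3×3 determinant with rows AB, AC, AD is zero.
Rows: (12, -19, -96), (58, -290, -696), (18, 170, -60).
Expanding along the first row: (12)(135720) − (-19)(9048) + (-96)(15080) = 352872.
Nonzero ⇒ not coplanar.

No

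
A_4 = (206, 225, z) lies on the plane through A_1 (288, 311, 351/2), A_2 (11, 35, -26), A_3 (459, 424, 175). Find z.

The plane through A_1, A_2, A_3 has equation (45815/2)x − 34595y + 15895z = -2744225/2.
Substituting A_4: (15895)z + (-3064930) = -2744225/2, so z = 213/2.

213/2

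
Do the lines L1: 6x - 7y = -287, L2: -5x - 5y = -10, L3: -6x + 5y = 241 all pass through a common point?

Yes

The three lines meet at one point iff the augmented coefficient matrix [aᵢ bᵢ cᵢ] has rank < 3, i.e. its determinant vanishes.
Here the determinant is 0.
It vanishes, so the lines are concurrent at (-21, 23).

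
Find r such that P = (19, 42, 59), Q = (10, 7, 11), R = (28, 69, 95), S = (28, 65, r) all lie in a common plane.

89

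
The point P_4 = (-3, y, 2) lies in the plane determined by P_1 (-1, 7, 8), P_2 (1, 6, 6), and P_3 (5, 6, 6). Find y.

4

A normal to the plane is n = P_1P_2 × P_1P_3 = (0, -8, 4).
P_4 lies in the plane iff n · P_1P_4 = 0.
This gives (-8)y + (32) = 0, so y = 4.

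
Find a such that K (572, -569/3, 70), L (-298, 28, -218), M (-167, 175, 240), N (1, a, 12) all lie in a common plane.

10

Normal to plane KLM: n = (426082/3, 360732, -469213/3); plane equation n·P = 5617486/3.
Requiring n·N = 5617486/3: (360732)a + (-5204474/3) = 5617486/3.
So a = 10.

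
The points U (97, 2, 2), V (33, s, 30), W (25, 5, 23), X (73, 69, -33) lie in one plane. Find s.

-10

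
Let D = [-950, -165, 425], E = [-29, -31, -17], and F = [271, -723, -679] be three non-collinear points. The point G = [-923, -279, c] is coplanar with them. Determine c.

329

A normal to the plane is n = DE × DF = (-394572, 477102, -677532).
G lies in the plane iff n · DG = 0.
This gives (-677532)c + (222908028) = 0, so c = 329.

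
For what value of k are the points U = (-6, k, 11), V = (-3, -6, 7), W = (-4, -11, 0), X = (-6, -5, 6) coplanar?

-1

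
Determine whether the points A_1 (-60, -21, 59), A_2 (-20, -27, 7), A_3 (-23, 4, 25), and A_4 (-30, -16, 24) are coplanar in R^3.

The four points are coplanar iff the 3×3 determinant with rows A_1A_2, A_1A_3, A_1A_4 is zero.
Rows: (40, -6, -52), (37, 25, -34), (30, 5, -35).
Expanding along the first row: (40)(-705) − (-6)(-275) + (-52)(-565) = -470.
Nonzero ⇒ not coplanar.

No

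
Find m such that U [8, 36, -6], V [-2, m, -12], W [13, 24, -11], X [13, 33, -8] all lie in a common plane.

12

Normal to plane UWX: n = (9, -15, 45); plane equation n·P = -738.
Requiring n·V = -738: (-15)m + (-558) = -738.
So m = 12.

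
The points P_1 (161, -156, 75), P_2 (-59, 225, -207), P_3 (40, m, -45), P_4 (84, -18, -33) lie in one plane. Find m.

36

Coplanarity ⇔ det[P_1P_2; P_1P_3; P_1P_4] = 0.
Expanding, this is linear in m: (2046)m + (-73656) = 0.
So m = 36.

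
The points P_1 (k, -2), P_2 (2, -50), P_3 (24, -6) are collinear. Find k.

The three points are collinear iff det[P_1P_2; P_1P_3] = 0.
This determinant is linear in k: (-44)k + (1144) = 0, so k = 26.

26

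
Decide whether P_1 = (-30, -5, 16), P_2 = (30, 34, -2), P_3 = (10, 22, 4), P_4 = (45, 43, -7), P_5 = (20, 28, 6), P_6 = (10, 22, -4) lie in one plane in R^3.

The plane through P_1, P_2, P_3 has normal n = P_1P_2 × P_1P_3 = (18, 0, 60) and equation n·P = 420.
Checking the remaining points: n·P_4 = 390, n·P_5 = 720, n·P_6 = -60.
Since n·P_4 = 390 ≠ 420, P_4 is off the plane and the points are not all coplanar.

No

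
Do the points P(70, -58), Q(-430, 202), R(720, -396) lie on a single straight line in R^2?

PQ = (-500, 260), PR = (650, -338).
Checking proportionality: PR = -13/10·PQ, so the vectors are parallel and the points are collinear.

Yes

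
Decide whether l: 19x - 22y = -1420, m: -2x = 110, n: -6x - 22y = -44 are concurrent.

The three lines meet at one point iff the augmented coefficient matrix [aᵢ bᵢ cᵢ] has rank < 3, i.e. its determinant vanishes.
Here the determinant is -44.
Nonzero, so no common point exists.

No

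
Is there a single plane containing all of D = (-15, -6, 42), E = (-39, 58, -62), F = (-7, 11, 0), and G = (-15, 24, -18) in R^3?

A normal to the plane through D, E, F is n = DE × DF = (-920, -1840, -920).
The plane has equation n·P = -13800. For G: n·G = -13800.
Equal, so G lies in the plane and all four are coplanar.

Yes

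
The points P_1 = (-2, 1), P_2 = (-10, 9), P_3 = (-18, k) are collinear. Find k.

The three points are collinear iff det[P_1P_2; P_1P_3] = 0.
This determinant is linear in k: (-8)k + (136) = 0, so k = 17.

17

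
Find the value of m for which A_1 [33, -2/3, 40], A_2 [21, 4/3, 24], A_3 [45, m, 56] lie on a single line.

Collinearity requires A_1A_2 × A_1A_3 = 0; each component is linear in m.
The x-component gives (16)m + (128/3) = 0, so m = -8/3.
The remaining components then also vanish.

-8/3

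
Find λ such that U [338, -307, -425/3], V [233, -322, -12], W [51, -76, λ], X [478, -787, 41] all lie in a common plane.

58/3

Normal to plane UVX: n = (59500, 112000/3, 52500); plane equation n·P = 3636500/3.
Requiring n·W = 3636500/3: (52500)λ + (591500/3) = 3636500/3.
So λ = 58/3.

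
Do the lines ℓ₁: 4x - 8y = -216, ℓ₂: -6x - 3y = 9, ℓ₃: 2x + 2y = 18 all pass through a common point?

Yes

Lines aᵢx + bᵢy = cᵢ with pairwise distinct directions are concurrent exactly when det[aᵢ bᵢ cᵢ] = 0.
Here the determinant is 0.
It vanishes, so the lines are concurrent at (-12, 21).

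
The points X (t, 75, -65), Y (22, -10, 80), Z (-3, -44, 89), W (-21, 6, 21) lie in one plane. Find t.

Coplanarity ⇔ det[XY; XZ; XW] = 0.
Expanding, this is linear in t: (-1862)t + (-70756) = 0.
So t = -38.

-38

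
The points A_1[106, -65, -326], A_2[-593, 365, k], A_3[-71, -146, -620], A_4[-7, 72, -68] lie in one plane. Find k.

284

The points are coplanar iff A_1A_2 · (A_1A_3 × A_1A_4) = 0.
Expanding, this is linear in k: (-33402)k + (9486168) = 0.
So k = 284.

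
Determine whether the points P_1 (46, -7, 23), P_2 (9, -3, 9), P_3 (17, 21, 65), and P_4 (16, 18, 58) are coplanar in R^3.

Yes

A normal to the plane through P_1, P_2, P_3 is n = P_1P_2 × P_1P_3 = (560, 1960, -920).
The plane has equation n·P = -9120. For P_4: n·P_4 = -9120.
Equal, so P_4 lies in the plane and all four are coplanar.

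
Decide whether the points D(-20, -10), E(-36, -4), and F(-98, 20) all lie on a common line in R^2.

DE = (-16, 6), DF = (-78, 30).
If collinear, DF would be a scalar multiple of DE. But (-16)·(30) ≠ (6)·(-78) (difference -12), so they are not parallel; the points are not collinear.

No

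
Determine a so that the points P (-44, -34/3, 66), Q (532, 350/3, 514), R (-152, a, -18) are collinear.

-106/3

Direction PQ = (576, 128, 448). From the x-coordinate of R, the parameter along the line is τ = (-152 − (-44))/576 = -3/16.
Then a = (-34/3) + (-3/16)·(128) = -106/3.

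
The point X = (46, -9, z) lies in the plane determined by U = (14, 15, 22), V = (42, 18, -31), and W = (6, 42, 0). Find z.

The plane through U, V, W has equation 1365x + 1040y + 780z = 51870.
Substituting X: (780)z + (53430) = 51870, so z = -2.

-2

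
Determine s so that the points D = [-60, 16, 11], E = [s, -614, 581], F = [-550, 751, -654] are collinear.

360

Direction DF = (-490, 735, -665). From the y-coordinate of E, the parameter along the line is τ = (-614 − 16)/735 = -6/7.
Then s = (-60) + (-6/7)·(-490) = 360.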